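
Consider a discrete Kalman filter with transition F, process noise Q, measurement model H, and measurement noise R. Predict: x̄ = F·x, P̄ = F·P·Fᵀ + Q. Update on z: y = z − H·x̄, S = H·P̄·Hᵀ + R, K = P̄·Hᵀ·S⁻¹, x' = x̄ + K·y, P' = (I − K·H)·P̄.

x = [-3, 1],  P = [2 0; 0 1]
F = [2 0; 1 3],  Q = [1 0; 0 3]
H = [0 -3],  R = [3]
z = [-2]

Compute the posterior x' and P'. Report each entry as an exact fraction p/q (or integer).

x' = [-250/43, 28/43]
P' = [339/43 4/43; 4/43 14/43]

x̄ = F·x = [-6, 0]
P̄ = F·P·Fᵀ + Q = [9 4; 4 14]
y = z − H·x̄ = [-2]
S = H·P̄·Hᵀ + R = [129]
K = P̄·Hᵀ·S⁻¹ = [-4/43; -14/43]
x' = x̄ + K·y = [-250/43, 28/43]
P' = (I − K·H)·P̄ = [339/43 4/43; 4/43 14/43]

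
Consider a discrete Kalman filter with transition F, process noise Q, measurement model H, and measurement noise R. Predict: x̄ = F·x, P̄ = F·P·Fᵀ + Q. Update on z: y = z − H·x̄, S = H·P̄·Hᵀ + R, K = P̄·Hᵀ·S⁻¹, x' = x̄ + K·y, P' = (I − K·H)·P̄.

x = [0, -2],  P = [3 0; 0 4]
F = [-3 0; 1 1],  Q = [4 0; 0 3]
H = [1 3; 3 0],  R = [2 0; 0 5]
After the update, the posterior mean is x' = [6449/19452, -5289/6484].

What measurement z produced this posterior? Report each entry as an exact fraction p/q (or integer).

x̄ = F·x = [0, -2]
P̄ = F·P·Fᵀ + Q = [31 -9; -9 10]
S = H·P̄·Hᵀ + R = [69 12; 12 284]
K = P̄·Hᵀ·S⁻¹ = [5/4863 2123/6484; 524/1621 -705/6484]
x' − x̄ = [6449/19452, 7679/6484] = K·y
y = (KᵀK)⁻¹·Kᵀ·(x' − x̄) = [4, 1]
z = y + H·x̄ = [4, 1] + [-6, 0] = [-2, 1]

z = [-2, 1]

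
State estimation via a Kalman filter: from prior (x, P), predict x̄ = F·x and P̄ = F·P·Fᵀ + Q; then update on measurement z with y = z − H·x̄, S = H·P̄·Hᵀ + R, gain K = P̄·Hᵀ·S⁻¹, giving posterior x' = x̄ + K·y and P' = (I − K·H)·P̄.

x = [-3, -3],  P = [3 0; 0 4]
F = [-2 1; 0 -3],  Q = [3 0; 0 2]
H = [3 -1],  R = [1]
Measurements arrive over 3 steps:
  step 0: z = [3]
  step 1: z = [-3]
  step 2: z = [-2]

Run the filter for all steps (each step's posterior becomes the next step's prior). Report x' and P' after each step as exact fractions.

step 0: x̄ = F·x = [3, 9]
step 0: P̄ = F·P·Fᵀ + Q = [19 -12; -12 38]
step 0: y = z − H·x̄ = [3]
step 0: S = H·P̄·Hᵀ + R = [282]
step 0: K = P̄·Hᵀ·S⁻¹ = [23/94; -37/141]
step 0: x' = x̄ + K·y = [351/94, 386/47]
step 0: P' = (I − K·H)·P̄ = [199/94 287/47; 287/47 2620/141]
step 1: x̄ = F·x = [35/47, -1158/47]
step 1: P̄ = F·P·Fᵀ + Q = [793/141 -898/47; -898/47 7954/47]
step 1: y = z − H·x̄ = [-1404/47]
step 1: S = H·P̄·Hᵀ + R = [15768/47]
step 1: K = P̄·Hᵀ·S⁻¹ = [1691/15768; -1331/1971]
step 1: x' = x̄ + K·y = [-359/146, -326/73]
step 1: P' = (I − K·H)·P̄ = [27841/15768 10229/1971; 10229/1971 32018/1971]
step 2: x̄ = F·x = [33/73, 978/73]
step 2: P̄ = F·P·Fᵀ + Q = [21871/3942 -11560/657; -11560/657 32456/219]
step 2: y = z − H·x̄ = [733/73]
step 2: S = H·P̄·Hᵀ + R = [44487/146]
step 2: K = P̄·Hᵀ·S⁻¹ = [4999/44487; -29344/44487]
step 2: x' = x̄ + K·y = [70306/44487, 301358/44487]
step 2: P' = (I − K·H)·P̄ = [226975/133461 24664/4943; 24664/4943 695272/44487]

step 0: x' = [351/94, 386/47], P' = [199/94 287/47; 287/47 2620/141]
step 1: x' = [-359/146, -326/73], P' = [27841/15768 10229/1971; 10229/1971 32018/1971]
step 2: x' = [70306/44487, 301358/44487], P' = [226975/133461 24664/4943; 24664/4943 695272/44487]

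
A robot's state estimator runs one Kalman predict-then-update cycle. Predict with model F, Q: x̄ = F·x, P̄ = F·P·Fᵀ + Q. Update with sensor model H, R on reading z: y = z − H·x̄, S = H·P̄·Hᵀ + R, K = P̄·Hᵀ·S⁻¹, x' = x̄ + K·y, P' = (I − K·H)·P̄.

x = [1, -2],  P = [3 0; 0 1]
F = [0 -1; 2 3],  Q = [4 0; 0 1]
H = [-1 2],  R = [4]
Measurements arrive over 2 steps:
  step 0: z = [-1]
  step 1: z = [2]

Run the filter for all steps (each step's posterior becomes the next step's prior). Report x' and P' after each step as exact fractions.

step 0: x' = [119/109, -13/109], P' = [424/109 190/109; 190/109 189/109]
step 1: x' = [7198/27993, 10642/9331], P' = [102296/27993 15370/9331; 15370/9331 16031/9331]

step 0: x̄ = F·x = [2, -4]
step 0: P̄ = F·P·Fᵀ + Q = [5 -3; -3 22]
step 0: y = z − H·x̄ = [9]
step 0: S = H·P̄·Hᵀ + R = [109]
step 0: K = P̄·Hᵀ·S⁻¹ = [-11/109; 47/109]
step 0: x' = x̄ + K·y = [119/109, -13/109]
step 0: P' = (I − K·H)·P̄ = [424/109 190/109; 190/109 189/109]
step 1: x̄ = F·x = [13/109, 199/109]
step 1: P̄ = F·P·Fᵀ + Q = [625/109 -947/109; -947/109 5786/109]
step 1: y = z − H·x̄ = [-167/109]
step 1: S = H·P̄·Hᵀ + R = [27993/109]
step 1: K = P̄·Hᵀ·S⁻¹ = [-2519/27993; 4173/9331]
step 1: x' = x̄ + K·y = [7198/27993, 10642/9331]
step 1: P' = (I − K·H)·P̄ = [102296/27993 15370/9331; 15370/9331 16031/9331]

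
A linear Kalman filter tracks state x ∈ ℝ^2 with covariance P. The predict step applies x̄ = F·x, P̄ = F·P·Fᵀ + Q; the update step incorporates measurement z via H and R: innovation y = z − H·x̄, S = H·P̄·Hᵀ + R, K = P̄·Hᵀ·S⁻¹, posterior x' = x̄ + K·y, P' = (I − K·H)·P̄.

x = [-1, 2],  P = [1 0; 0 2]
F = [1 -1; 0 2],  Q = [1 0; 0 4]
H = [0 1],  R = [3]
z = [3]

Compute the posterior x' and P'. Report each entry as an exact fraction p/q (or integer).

x̄ = F·x = [-3, 4]
P̄ = F·P·Fᵀ + Q = [4 -4; -4 12]
y = z − H·x̄ = [-1]
S = H·P̄·Hᵀ + R = [15]
K = P̄·Hᵀ·S⁻¹ = [-4/15; 4/5]
x' = x̄ + K·y = [-41/15, 16/5]
P' = (I − K·H)·P̄ = [44/15 -4/5; -4/5 12/5]

x' = [-41/15, 16/5]
P' = [44/15 -4/5; -4/5 12/5]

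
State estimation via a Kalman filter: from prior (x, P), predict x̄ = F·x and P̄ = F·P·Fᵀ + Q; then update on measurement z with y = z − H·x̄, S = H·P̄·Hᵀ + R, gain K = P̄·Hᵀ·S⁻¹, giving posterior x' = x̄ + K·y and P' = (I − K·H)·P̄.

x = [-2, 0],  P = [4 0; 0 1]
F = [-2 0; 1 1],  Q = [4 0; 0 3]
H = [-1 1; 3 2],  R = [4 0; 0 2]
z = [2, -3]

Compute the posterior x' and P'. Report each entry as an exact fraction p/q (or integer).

x̄ = F·x = [4, -2]
P̄ = F·P·Fᵀ + Q = [20 -8; -8 8]
y = z − H·x̄ = [8, -11]
S = H·P̄·Hᵀ + R = [48 -52; -52 118]
K = P̄·Hᵀ·S⁻¹ = [-127/370 41/185; 92/185 28/185]
x' = x̄ + K·y = [-219/185, 58/185]
P' = (I − K·H)·P̄ = [118/185 -136/185; -136/185 232/185]

x' = [-219/185, 58/185]
P' = [118/185 -136/185; -136/185 232/185]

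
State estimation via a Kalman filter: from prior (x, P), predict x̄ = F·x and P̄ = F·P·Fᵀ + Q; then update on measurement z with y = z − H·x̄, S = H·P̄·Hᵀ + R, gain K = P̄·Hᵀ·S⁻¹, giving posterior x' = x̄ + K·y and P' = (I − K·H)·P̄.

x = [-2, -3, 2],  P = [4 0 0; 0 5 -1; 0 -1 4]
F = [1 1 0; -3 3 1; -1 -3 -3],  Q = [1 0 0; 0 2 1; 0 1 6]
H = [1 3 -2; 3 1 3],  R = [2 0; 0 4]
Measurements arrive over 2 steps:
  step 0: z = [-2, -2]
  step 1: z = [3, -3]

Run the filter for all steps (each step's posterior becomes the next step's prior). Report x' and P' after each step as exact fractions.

step 0: x' = [-1996199/440411, 1227229/440411, 1288658/440411], P' = [3676302/440411 -3007322/440411 -2685168/440411; -3007322/440411 2582676/440411 2260766/440411; -2685168/440411 2260766/440411 2097858/440411]
step 1: x' = [-265618738920/197246314429, 283846925551/197246314429, -8987616230/197246314429], P' = [259013288399/197246314429 -207998862279/197246314429 -182519927710/197246314429; -207998862279/197246314429 220608623761/197246314429 173612066744/197246314429; -182519927710/197246314429 173612066744/197246314429 187665876146/197246314429]

step 0: x̄ = F·x = [-5, -1, 5]
step 0: P̄ = F·P·Fᵀ + Q = [10 2 -16; 2 81 -32; -16 -32 73]
step 0: y = z − H·x̄ = [16, -1]
step 0: S = H·P̄·Hᵀ + R = [1493 -321; -321 364]
step 0: K = P̄·Hᵀ·S⁻¹ = [12336/440411 -8480/440411; 109587/440411 85752/440411; -49293/440411 124709/440411]
step 0: x' = x̄ + K·y = [-1996199/440411, 1227229/440411, 1288658/440411]
step 0: P' = (I − K·H)·P̄ = [3676302/440411 -3007322/440411 -2685168/440411; -3007322/440411 2582676/440411 2260766/440411; -2685168/440411 2260766/440411 2097858/440411]
step 1: x̄ = F·x = [-768970/440411, 10958942/440411, -5551462/440411]
step 1: P̄ = F·P·Fᵀ + Q = [684745/440411 -3705280/440411 1878164/440411; -3705280/440411 143116882/440411 -84722809/440411; 1878164/440411 -84722809/440411 54982422/440411]
step 1: y = z − H·x̄ = [-41889547/440411, 6681121/440411]
step 1: S = H·P̄·Hᵀ + R = [2496476565/440411 -534236606/440411; -534236606/440411 149121447/440411]
step 1: K = P̄·Hᵀ·S⁻¹ = [28278491/197246314429 5370304947/197246314429; 53301437758/197246314429 29362059289/197246314429; -18507739885/197246314429 47262478013/197246314429]
step 1: x' = x̄ + K·y = [-265618738920/197246314429, 283846925551/197246314429, -8987616230/197246314429]
step 1: P' = (I − K·H)·P̄ = [259013288399/197246314429 -207998862279/197246314429 -182519927710/197246314429; -207998862279/197246314429 220608623761/197246314429 173612066744/197246314429; -182519927710/197246314429 173612066744/197246314429 187665876146/197246314429]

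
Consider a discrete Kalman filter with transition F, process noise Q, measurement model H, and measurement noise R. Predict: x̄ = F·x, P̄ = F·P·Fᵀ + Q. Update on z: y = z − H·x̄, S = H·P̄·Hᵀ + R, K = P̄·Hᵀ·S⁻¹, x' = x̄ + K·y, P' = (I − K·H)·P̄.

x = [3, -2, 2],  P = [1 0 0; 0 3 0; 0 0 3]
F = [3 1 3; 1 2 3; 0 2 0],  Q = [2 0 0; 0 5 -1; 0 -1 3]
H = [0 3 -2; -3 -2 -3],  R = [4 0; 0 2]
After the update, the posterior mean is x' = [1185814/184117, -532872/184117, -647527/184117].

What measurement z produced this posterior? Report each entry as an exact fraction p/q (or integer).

z = [-2, -3]

x̄ = F·x = [13, 5, -4]
P̄ = F·P·Fᵀ + Q = [41 36 6; 36 45 11; 6 11 15]
S = H·P̄·Hᵀ + R = [337 -523; -523 1358]
K = P̄·Hᵀ·S⁻¹ = [18969/184117 -21573/184117; 32641/184117 -18748/184117; -40381/184117 -27076/184117]
x' − x̄ = [-1207707/184117, -1453457/184117, 88941/184117] = K·y
y = (KᵀK)⁻¹·Kᵀ·(x' − x̄) = [-25, 34]
z = y + H·x̄ = [-25, 34] + [23, -37] = [-2, -3]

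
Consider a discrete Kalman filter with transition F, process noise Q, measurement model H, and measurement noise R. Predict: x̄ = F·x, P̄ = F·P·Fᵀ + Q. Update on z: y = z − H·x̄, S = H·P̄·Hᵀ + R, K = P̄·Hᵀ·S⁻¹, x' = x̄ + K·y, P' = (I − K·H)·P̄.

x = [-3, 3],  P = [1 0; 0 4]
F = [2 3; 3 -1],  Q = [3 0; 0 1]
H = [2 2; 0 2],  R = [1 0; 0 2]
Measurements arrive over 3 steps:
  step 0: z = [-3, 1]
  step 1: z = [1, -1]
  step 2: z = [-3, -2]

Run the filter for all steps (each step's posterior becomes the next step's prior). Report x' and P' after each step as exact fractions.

step 0: x' = [-7469/4737, 346/4737], P' = [3439/4737 -2270/4737; -2270/4737 2278/4737]
step 1: x' = [1332508/2224545, -683159/2224545], P' = [1402801/2224545 -923138/2224545; -923138/2224545 972634/2224545]
step 2: x' = [-469654155/924391733, -869138853/924391733], P' = [581356513/924391733 -381893478/924391733; -381893478/924391733 402291632/924391733]

step 0: x̄ = F·x = [3, -12]
step 0: P̄ = F·P·Fᵀ + Q = [43 -6; -6 14]
step 0: y = z − H·x̄ = [15, 25]
step 0: S = H·P̄·Hᵀ + R = [181 32; 32 58]
step 0: K = P̄·Hᵀ·S⁻¹ = [2338/4737 -2270/4737; 16/4737 2278/4737]
step 0: x' = x̄ + K·y = [-7469/4737, 346/4737]
step 0: P' = (I − K·H)·P̄ = [3439/4737 -2270/4737; -2270/4737 2278/4737]
step 1: x̄ = F·x = [-13900/4737, -22753/4737]
step 1: P̄ = F·P·Fᵀ + Q = [21229/4737 -2090/4737; -2090/4737 51586/4737]
step 1: y = z − H·x̄ = [78043/4737, 40769/4737]
step 1: S = H·P̄·Hᵀ + R = [279277/4737 197984/4737; 197984/4737 215818/4737]
step 1: K = P̄·Hᵀ·S⁻¹ = [959326/2224545 -923138/2224545; 98992/2224545 972634/2224545]
step 1: x' = x̄ + K·y = [1332508/2224545, -683159/2224545]
step 1: P' = (I − K·H)·P̄ = [1402801/2224545 -923138/2224545; -923138/2224545 972634/2224545]
step 2: x̄ = F·x = [615539/2224545, 4680683/2224545]
step 2: P̄ = F·P·Fᵀ + Q = [9960889/2224545 -963062/2224545; -963062/2224545 21361216/2224545]
step 2: y = z − H·x̄ = [-17266079/2224545, -13810456/2224545]
step 2: S = H·P̄·Hᵀ + R = [119808469/2224545 81592616/2224545; 81592616/2224545 89893954/2224545]
step 2: K = P̄·Hᵀ·S⁻¹ = [398926070/924391733 -381893478/924391733; 40796308/924391733 402291632/924391733]
step 2: x' = x̄ + K·y = [-469654155/924391733, -869138853/924391733]
step 2: P' = (I − K·H)·P̄ = [581356513/924391733 -381893478/924391733; -381893478/924391733 402291632/924391733]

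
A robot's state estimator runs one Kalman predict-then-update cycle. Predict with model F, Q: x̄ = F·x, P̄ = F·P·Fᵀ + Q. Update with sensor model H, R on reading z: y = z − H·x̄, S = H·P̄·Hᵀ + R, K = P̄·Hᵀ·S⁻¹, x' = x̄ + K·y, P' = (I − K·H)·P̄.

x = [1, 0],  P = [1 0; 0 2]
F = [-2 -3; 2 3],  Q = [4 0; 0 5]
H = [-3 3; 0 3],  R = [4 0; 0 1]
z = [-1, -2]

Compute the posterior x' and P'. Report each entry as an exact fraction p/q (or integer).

x' = [-5600/19507, -12577/19507]
P' = [9914/19507 1874/19507; 1874/19507 2070/19507]

x̄ = F·x = [-2, 2]
P̄ = F·P·Fᵀ + Q = [26 -22; -22 27]
y = z − H·x̄ = [-13, -8]
S = H·P̄·Hᵀ + R = [877 441; 441 244]
K = P̄·Hᵀ·S⁻¹ = [-6030/19507 5622/19507; 147/19507 6210/19507]
x' = x̄ + K·y = [-5600/19507, -12577/19507]
P' = (I − K·H)·P̄ = [9914/19507 1874/19507; 1874/19507 2070/19507]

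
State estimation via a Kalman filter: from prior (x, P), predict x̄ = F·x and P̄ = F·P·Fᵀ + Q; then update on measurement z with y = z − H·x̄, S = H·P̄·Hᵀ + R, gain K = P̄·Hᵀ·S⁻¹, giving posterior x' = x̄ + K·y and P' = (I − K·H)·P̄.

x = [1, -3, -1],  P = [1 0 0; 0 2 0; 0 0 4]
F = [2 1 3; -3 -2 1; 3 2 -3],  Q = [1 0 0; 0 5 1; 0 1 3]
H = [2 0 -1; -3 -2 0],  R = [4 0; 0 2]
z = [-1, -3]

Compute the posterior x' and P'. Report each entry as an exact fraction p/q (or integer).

x̄ = F·x = [-4, 2, 0]
P̄ = F·P·Fᵀ + Q = [43 2 -26; 2 26 -28; -26 -28 56]
y = z − H·x̄ = [7, -11]
S = H·P̄·Hᵀ + R = [336 -400; -400 517]
K = P̄·Hᵀ·S⁻¹ = [294/857 7/857; -416/857 -418/857; -559/3428 114/857]
x' = x̄ + K·y = [-1447/857, 3400/857, -8929/3428]
P' = (I − K·H)·P̄ = [4854/857 -7288/857 8532/857; -7288/857 11350/857 -12912/857; 8532/857 -12912/857 17623/857]

x' = [-1447/857, 3400/857, -8929/3428]
P' = [4854/857 -7288/857 8532/857; -7288/857 11350/857 -12912/857; 8532/857 -12912/857 17623/857]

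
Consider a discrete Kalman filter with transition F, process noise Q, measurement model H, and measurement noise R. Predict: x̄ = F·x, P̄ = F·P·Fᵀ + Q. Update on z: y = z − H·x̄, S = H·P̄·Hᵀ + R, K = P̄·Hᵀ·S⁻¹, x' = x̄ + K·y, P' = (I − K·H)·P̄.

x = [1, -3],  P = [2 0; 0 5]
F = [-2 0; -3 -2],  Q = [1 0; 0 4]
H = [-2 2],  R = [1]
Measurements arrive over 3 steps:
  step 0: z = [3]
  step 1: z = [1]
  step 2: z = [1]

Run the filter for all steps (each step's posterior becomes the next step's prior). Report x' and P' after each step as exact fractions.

step 0: x̄ = F·x = [-2, 3]
step 0: P̄ = F·P·Fᵀ + Q = [9 12; 12 42]
step 0: y = z − H·x̄ = [-7]
step 0: S = H·P̄·Hᵀ + R = [109]
step 0: K = P̄·Hᵀ·S⁻¹ = [6/109; 60/109]
step 0: x' = x̄ + K·y = [-260/109, -93/109]
step 0: P' = (I − K·H)·P̄ = [945/109 948/109; 948/109 978/109]
step 1: x̄ = F·x = [520/109, 966/109]
step 1: P̄ = F·P·Fᵀ + Q = [3889/109 9462/109; 9462/109 24229/109]
step 1: y = z − H·x̄ = [-783/109]
step 1: S = H·P̄·Hᵀ + R = [36885/109]
step 1: K = P̄·Hᵀ·S⁻¹ = [11146/36885; 29534/36885]
step 1: x' = x̄ + K·y = [31966/12295, 38244/12295]
step 1: P' = (I − K·H)·P̄ = [176261/36885 181834/36885; 181834/36885 196601/36885]
step 2: x̄ = F·x = [-63932/12295, -172386/12295]
step 2: P̄ = F·P·Fᵀ + Q = [741929/36885 1784902/36885; 1784902/36885 4702301/36885]
step 2: y = z − H·x̄ = [229203/12295]
step 2: S = H·P̄·Hᵀ + R = [7534589/36885]
step 2: K = P̄·Hᵀ·S⁻¹ = [2085946/7534589; 4562/5891]
step 2: x' = x̄ + K·y = [-292498/7534589, 2448/5891]
step 2: P' = (I − K·H)·P̄ = [33589789/7534589 27078/5891; 27078/5891 29359/5891]

step 0: x' = [-260/109, -93/109], P' = [945/109 948/109; 948/109 978/109]
step 1: x' = [31966/12295, 38244/12295], P' = [176261/36885 181834/36885; 181834/36885 196601/36885]
step 2: x' = [-292498/7534589, 2448/5891], P' = [33589789/7534589 27078/5891; 27078/5891 29359/5891]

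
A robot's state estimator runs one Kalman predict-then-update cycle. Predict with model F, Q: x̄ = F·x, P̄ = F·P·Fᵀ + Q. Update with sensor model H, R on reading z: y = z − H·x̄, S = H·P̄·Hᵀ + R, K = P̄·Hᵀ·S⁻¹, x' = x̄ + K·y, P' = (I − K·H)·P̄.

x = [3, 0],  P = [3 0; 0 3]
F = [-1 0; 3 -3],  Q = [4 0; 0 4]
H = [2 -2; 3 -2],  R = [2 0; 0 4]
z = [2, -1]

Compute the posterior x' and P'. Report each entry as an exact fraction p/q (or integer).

x' = [-2485/1721, -3647/1721]
P' = [3928/1721 4514/1721; 4514/1721 5757/1721]

x̄ = F·x = [-3, 9]
P̄ = F·P·Fᵀ + Q = [7 -9; -9 58]
y = z − H·x̄ = [26, 26]
S = H·P̄·Hᵀ + R = [334 364; 364 407]
K = P̄·Hᵀ·S⁻¹ = [-586/1721 689/1721; -1243/1721 507/1721]
x' = x̄ + K·y = [-2485/1721, -3647/1721]
P' = (I − K·H)·P̄ = [3928/1721 4514/1721; 4514/1721 5757/1721]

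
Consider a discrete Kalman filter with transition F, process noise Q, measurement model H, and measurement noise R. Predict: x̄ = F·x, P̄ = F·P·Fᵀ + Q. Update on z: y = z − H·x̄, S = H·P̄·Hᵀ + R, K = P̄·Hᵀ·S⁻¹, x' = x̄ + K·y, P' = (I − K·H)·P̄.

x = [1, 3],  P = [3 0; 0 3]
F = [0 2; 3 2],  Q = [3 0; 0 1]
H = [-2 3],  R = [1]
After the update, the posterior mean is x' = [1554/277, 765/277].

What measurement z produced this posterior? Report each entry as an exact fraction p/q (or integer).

x̄ = F·x = [6, 9]
P̄ = F·P·Fᵀ + Q = [15 12; 12 40]
S = H·P̄·Hᵀ + R = [277]
K = P̄·Hᵀ·S⁻¹ = [6/277; 96/277]
x' − x̄ = [-108/277, -1728/277] = K·y
y = (KᵀK)⁻¹·Kᵀ·(x' − x̄) = [-18]
z = y + H·x̄ = [-18] + [15] = [-3]

z = [-3]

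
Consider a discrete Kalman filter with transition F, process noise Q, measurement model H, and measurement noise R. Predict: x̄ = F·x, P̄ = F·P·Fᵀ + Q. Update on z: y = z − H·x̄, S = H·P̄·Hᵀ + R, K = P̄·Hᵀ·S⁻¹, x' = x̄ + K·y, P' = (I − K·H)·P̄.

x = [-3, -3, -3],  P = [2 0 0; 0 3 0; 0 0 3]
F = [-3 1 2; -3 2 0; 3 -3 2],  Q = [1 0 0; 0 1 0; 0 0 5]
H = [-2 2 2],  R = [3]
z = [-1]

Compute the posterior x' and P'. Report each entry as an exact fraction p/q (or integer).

x̄ = F·x = [0, 3, -6]
P̄ = F·P·Fᵀ + Q = [34 24 -15; 24 31 -36; -15 -36 62]
y = z − H·x̄ = [5]
S = H·P̄·Hᵀ + R = [151]
K = P̄·Hᵀ·S⁻¹ = [-50/151; -58/151; 82/151]
x' = x̄ + K·y = [-250/151, 163/151, -496/151]
P' = (I − K·H)·P̄ = [2634/151 724/151 1835/151; 724/151 1317/151 -680/151; 1835/151 -680/151 2638/151]

x' = [-250/151, 163/151, -496/151]
P' = [2634/151 724/151 1835/151; 724/151 1317/151 -680/151; 1835/151 -680/151 2638/151]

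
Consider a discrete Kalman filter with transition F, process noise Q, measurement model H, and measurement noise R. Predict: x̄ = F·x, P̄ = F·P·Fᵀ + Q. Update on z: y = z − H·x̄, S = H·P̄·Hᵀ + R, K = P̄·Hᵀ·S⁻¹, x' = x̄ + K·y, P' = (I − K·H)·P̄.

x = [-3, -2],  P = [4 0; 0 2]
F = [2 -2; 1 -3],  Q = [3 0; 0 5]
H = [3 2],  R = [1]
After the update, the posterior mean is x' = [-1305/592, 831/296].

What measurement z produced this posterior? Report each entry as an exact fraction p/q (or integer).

x̄ = F·x = [-2, 3]
P̄ = F·P·Fᵀ + Q = [27 20; 20 27]
S = H·P̄·Hᵀ + R = [592]
K = P̄·Hᵀ·S⁻¹ = [121/592; 57/296]
x' − x̄ = [-121/592, -57/296] = K·y
y = (KᵀK)⁻¹·Kᵀ·(x' − x̄) = [-1]
z = y + H·x̄ = [-1] + [0] = [-1]

z = [-1]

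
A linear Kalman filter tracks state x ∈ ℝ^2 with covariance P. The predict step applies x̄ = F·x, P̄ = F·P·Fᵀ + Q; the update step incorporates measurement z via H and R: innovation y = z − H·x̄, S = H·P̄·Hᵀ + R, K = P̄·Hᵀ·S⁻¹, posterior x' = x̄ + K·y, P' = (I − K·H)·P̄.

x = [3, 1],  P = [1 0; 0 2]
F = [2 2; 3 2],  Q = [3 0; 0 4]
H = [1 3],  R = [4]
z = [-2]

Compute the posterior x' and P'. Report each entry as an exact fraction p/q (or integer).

x' = [-115/292, -99/292]
P' = [1131/292 -301/292; -301/292 203/292]

x̄ = F·x = [8, 11]
P̄ = F·P·Fᵀ + Q = [15 14; 14 21]
y = z − H·x̄ = [-43]
S = H·P̄·Hᵀ + R = [292]
K = P̄·Hᵀ·S⁻¹ = [57/292; 77/292]
x' = x̄ + K·y = [-115/292, -99/292]
P' = (I − K·H)·P̄ = [1131/292 -301/292; -301/292 203/292]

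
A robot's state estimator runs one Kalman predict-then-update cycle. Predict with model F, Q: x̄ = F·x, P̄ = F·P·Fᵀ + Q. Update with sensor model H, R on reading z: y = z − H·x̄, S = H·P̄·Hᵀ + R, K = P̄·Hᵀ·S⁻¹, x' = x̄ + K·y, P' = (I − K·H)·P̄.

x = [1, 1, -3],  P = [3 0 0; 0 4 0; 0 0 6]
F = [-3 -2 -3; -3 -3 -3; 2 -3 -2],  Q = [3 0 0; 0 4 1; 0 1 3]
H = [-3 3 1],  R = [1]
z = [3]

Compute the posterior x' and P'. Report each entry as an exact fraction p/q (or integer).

x̄ = F·x = [4, 3, 5]
P̄ = F·P·Fᵀ + Q = [100 105 42; 105 121 55; 42 55 75]
y = z − H·x̄ = [1]
S = H·P̄·Hᵀ + R = [253]
K = P̄·Hᵀ·S⁻¹ = [57/253; 103/253; 114/253]
x' = x̄ + K·y = [1069/253, 862/253, 1379/253]
P' = (I − K·H)·P̄ = [22051/253 20694/253 4128/253; 20694/253 20004/253 2173/253; 4128/253 2173/253 5979/253]

x' = [1069/253, 862/253, 1379/253]
P' = [22051/253 20694/253 4128/253; 20694/253 20004/253 2173/253; 4128/253 2173/253 5979/253]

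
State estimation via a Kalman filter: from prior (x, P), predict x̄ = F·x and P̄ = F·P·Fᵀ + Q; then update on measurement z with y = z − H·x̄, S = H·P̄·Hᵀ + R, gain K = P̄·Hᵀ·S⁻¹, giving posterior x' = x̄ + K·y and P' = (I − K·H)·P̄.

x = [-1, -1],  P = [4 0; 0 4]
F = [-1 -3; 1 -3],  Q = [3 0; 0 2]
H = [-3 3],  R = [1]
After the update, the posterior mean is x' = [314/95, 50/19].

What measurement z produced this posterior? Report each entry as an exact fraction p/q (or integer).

x̄ = F·x = [4, 2]
P̄ = F·P·Fᵀ + Q = [43 32; 32 42]
S = H·P̄·Hᵀ + R = [190]
K = P̄·Hᵀ·S⁻¹ = [-33/190; 3/19]
x' − x̄ = [-66/95, 12/19] = K·y
y = (KᵀK)⁻¹·Kᵀ·(x' − x̄) = [4]
z = y + H·x̄ = [4] + [-6] = [-2]

z = [-2]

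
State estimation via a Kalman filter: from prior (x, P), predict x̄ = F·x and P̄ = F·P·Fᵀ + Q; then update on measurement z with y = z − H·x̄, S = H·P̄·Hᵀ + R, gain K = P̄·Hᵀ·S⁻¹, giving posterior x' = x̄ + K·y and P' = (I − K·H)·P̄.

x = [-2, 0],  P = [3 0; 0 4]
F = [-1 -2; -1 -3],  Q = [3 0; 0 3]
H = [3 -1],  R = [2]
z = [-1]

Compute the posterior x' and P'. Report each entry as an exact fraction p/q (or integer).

x' = [-7/16, -7/16]
P' = [239/80 639/80; 639/80 1839/80]

x̄ = F·x = [2, 2]
P̄ = F·P·Fᵀ + Q = [22 27; 27 42]
y = z − H·x̄ = [-5]
S = H·P̄·Hᵀ + R = [80]
K = P̄·Hᵀ·S⁻¹ = [39/80; 39/80]
x' = x̄ + K·y = [-7/16, -7/16]
P' = (I − K·H)·P̄ = [239/80 639/80; 639/80 1839/80]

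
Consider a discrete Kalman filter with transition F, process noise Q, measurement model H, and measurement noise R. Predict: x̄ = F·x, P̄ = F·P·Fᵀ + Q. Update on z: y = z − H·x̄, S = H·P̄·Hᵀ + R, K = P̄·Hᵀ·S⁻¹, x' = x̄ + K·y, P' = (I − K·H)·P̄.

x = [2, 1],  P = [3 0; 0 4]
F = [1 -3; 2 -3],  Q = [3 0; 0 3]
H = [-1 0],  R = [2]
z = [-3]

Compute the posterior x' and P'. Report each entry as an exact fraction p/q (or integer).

x̄ = F·x = [-1, 1]
P̄ = F·P·Fᵀ + Q = [42 42; 42 51]
y = z − H·x̄ = [-4]
S = H·P̄·Hᵀ + R = [44]
K = P̄·Hᵀ·S⁻¹ = [-21/22; -21/22]
x' = x̄ + K·y = [31/11, 53/11]
P' = (I − K·H)·P̄ = [21/11 21/11; 21/11 120/11]

x' = [31/11, 53/11]
P' = [21/11 21/11; 21/11 120/11]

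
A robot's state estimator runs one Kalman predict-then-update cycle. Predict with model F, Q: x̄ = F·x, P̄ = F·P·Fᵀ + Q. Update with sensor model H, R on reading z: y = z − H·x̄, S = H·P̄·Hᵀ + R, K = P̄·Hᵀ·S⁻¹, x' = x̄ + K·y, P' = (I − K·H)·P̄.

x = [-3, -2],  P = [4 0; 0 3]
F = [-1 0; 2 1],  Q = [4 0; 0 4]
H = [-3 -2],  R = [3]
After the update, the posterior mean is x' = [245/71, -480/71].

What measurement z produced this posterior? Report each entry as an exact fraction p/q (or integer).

z = [3]

x̄ = F·x = [3, -8]
P̄ = F·P·Fᵀ + Q = [8 -8; -8 23]
S = H·P̄·Hᵀ + R = [71]
K = P̄·Hᵀ·S⁻¹ = [-8/71; -22/71]
x' − x̄ = [32/71, 88/71] = K·y
y = (KᵀK)⁻¹·Kᵀ·(x' − x̄) = [-4]
z = y + H·x̄ = [-4] + [7] = [3]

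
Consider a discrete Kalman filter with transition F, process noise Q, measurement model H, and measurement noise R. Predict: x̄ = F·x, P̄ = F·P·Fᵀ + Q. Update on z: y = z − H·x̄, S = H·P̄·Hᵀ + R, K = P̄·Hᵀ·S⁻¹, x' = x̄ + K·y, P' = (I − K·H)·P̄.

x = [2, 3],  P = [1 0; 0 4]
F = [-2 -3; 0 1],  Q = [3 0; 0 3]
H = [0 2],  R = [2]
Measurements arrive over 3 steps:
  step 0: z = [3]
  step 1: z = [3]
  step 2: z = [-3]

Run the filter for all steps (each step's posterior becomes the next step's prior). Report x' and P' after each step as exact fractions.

step 0: x̄ = F·x = [-13, 3]
step 0: P̄ = F·P·Fᵀ + Q = [43 -12; -12 7]
step 0: y = z − H·x̄ = [-3]
step 0: S = H·P̄·Hᵀ + R = [30]
step 0: K = P̄·Hᵀ·S⁻¹ = [-4/5; 7/15]
step 0: x' = x̄ + K·y = [-53/5, 8/5]
step 0: P' = (I − K·H)·P̄ = [119/5 -4/5; -4/5 7/15]
step 1: x̄ = F·x = [82/5, 8/5]
step 1: P̄ = F·P·Fᵀ + Q = [464/5 1/5; 1/5 52/15]
step 1: y = z − H·x̄ = [-1/5]
step 1: S = H·P̄·Hᵀ + R = [238/15]
step 1: K = P̄·Hᵀ·S⁻¹ = [3/119; 52/119]
step 1: x' = x̄ + K·y = [1951/119, 180/119]
step 1: P' = (I − K·H)·P̄ = [11042/119 3/119; 3/119 52/119]
step 2: x̄ = F·x = [-4442/119, 180/119]
step 2: P̄ = F·P·Fᵀ + Q = [45029/119 -162/119; -162/119 409/119]
step 2: y = z − H·x̄ = [-717/119]
step 2: S = H·P̄·Hᵀ + R = [1874/119]
step 2: K = P̄·Hᵀ·S⁻¹ = [-162/937; 409/937]
step 2: x' = x̄ + K·y = [-34000/937, -1047/937]
step 2: P' = (I − K·H)·P̄ = [354115/937 -162/937; -162/937 409/937]

step 0: x' = [-53/5, 8/5], P' = [119/5 -4/5; -4/5 7/15]
step 1: x' = [1951/119, 180/119], P' = [11042/119 3/119; 3/119 52/119]
step 2: x' = [-34000/937, -1047/937], P' = [354115/937 -162/937; -162/937 409/937]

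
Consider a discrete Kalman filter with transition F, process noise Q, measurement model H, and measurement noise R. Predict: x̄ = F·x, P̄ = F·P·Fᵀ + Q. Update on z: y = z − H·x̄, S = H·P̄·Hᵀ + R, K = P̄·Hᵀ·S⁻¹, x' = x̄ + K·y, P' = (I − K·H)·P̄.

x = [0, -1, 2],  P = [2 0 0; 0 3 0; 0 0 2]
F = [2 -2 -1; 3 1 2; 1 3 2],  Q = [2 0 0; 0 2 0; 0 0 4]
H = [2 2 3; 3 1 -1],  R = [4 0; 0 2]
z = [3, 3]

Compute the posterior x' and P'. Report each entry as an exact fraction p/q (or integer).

x̄ = F·x = [0, 3, 1]
P̄ = F·P·Fᵀ + Q = [24 2 -18; 2 31 23; -18 23 41]
y = z − H·x̄ = [-6, 1]
S = H·P̄·Hᵀ + R = [669 -4; -4 364]
K = P̄·Hᵀ·S⁻¹ = [-18/12175 3077/12175; 12299/60875 4953/121750; 12031/60875 -11909/60875]
x' = x̄ + K·y = [637/2435, 44523/24350, -4644/12175]
P' = (I − K·H)·P̄ = [1816/2435 -16298/12175 4788/12175; -16298/12175 192089/60875 -57334/60875; 4788/12175 -57334/60875 38304/60875]

x' = [637/2435, 44523/24350, -4644/12175]
P' = [1816/2435 -16298/12175 4788/12175; -16298/12175 192089/60875 -57334/60875; 4788/12175 -57334/60875 38304/60875]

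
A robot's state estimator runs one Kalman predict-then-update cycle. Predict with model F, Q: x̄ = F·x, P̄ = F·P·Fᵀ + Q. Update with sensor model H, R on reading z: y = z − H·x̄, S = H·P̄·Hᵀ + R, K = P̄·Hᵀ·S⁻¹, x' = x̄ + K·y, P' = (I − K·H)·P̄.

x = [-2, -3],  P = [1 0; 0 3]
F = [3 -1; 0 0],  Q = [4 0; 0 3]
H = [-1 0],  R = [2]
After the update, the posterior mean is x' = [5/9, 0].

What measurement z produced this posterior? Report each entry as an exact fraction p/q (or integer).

x̄ = F·x = [-3, 0]
P̄ = F·P·Fᵀ + Q = [16 0; 0 3]
S = H·P̄·Hᵀ + R = [18]
K = P̄·Hᵀ·S⁻¹ = [-8/9; 0]
x' − x̄ = [32/9, 0] = K·y
y = (KᵀK)⁻¹·Kᵀ·(x' − x̄) = [-4]
z = y + H·x̄ = [-4] + [3] = [-1]

z = [-1]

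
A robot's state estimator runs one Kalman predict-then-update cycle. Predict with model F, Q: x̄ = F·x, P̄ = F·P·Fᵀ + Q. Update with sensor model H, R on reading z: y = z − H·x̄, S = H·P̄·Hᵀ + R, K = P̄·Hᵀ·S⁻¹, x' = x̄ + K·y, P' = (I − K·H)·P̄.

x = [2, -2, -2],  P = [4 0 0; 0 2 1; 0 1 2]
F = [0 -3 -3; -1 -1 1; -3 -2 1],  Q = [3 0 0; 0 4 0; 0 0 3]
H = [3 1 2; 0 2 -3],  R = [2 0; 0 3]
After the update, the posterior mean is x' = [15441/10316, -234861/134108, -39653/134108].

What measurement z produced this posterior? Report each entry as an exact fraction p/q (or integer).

x̄ = F·x = [12, -2, -4]
P̄ = F·P·Fᵀ + Q = [57 0 9; 0 10 15; 9 15 45]
S = H·P̄·Hᵀ + R = [873 -316; -316 268]
K = P̄·Hᵀ·S⁻¹ = [810/2579 2781/10316; 705/33527 -9185/134108; 549/33527 -49953/134108]
x' − x̄ = [-108351/10316, 33355/134108, 496779/134108] = K·y
y = (KᵀK)⁻¹·Kᵀ·(x' − x̄) = [-24, -11]
z = y + H·x̄ = [-24, -11] + [26, 8] = [2, -3]

z = [2, -3]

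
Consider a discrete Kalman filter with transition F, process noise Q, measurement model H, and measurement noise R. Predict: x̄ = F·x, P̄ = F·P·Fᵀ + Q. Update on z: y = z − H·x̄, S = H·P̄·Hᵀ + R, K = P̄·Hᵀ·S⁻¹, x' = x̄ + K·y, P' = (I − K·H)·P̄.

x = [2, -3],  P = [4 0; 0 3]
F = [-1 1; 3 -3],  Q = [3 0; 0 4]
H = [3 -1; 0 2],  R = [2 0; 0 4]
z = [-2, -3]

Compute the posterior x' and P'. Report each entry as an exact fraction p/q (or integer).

x' = [-4757/4960, -1063/992]
P' = [707/2480 129/496; 129/496 439/496]

x̄ = F·x = [-5, 15]
P̄ = F·P·Fᵀ + Q = [10 -21; -21 67]
y = z − H·x̄ = [28, -33]
S = H·P̄·Hᵀ + R = [285 -260; -260 272]
K = P̄·Hᵀ·S⁻¹ = [369/1240 129/992; -13/248 439/992]
x' = x̄ + K·y = [-4757/4960, -1063/992]
P' = (I − K·H)·P̄ = [707/2480 129/496; 129/496 439/496]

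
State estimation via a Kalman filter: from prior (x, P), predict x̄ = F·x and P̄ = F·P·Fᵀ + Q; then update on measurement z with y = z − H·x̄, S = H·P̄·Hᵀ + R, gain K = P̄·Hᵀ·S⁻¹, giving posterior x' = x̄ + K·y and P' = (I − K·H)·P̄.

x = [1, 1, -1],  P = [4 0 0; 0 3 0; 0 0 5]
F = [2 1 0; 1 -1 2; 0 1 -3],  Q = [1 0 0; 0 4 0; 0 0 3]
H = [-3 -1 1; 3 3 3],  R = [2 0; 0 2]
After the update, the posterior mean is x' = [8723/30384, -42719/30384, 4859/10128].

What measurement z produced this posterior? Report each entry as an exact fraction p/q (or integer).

x̄ = F·x = [3, -2, 4]
P̄ = F·P·Fᵀ + Q = [20 5 3; 5 31 -33; 3 -33 51]
S = H·P̄·Hᵀ + R = [342 -198; -198 470]
K = P̄·Hᵀ·S⁻¹ = [-3127/30384 457/3376; -8837/30384 -349/3376; 3977/10128 1011/3376]
x' − x̄ = [-82429/30384, 18049/30384, -35653/10128] = K·y
y = (KᵀK)⁻¹·Kᵀ·(x' − x̄) = [4, -17]
z = y + H·x̄ = [4, -17] + [-3, 15] = [1, -2]

z = [1, -2]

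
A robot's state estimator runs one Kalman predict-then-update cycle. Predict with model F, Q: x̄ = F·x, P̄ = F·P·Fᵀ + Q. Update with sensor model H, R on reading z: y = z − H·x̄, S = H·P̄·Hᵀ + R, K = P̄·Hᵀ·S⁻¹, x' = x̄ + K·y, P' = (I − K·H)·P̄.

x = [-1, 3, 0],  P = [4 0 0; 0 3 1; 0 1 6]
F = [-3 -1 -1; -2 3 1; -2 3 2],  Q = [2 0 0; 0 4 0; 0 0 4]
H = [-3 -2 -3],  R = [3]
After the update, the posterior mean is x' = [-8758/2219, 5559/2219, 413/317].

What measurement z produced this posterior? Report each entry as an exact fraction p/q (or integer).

x̄ = F·x = [0, 11, 11]
P̄ = F·P·Fᵀ + Q = [49 5 -2; 5 59 64; -2 64 83]
S = H·P̄·Hᵀ + R = [2219]
K = P̄·Hᵀ·S⁻¹ = [-151/2219; -325/2219; -53/317]
x' − x̄ = [-8758/2219, -18850/2219, -3074/317] = K·y
y = (KᵀK)⁻¹·Kᵀ·(x' − x̄) = [58]
z = y + H·x̄ = [58] + [-55] = [3]

z = [3]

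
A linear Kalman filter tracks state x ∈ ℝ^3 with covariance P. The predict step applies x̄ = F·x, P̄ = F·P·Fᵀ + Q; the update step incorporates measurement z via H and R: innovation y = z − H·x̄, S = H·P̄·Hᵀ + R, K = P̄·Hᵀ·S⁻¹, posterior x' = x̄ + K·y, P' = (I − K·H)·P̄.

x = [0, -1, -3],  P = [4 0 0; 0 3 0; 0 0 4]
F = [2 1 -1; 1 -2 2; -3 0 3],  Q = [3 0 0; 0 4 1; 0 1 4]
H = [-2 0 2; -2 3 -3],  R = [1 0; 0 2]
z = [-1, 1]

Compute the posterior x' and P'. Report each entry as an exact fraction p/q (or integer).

x' = [-988/579, -1751/579, -1286/579]
P' = [211073/66585 686417/133170 408971/133170; 686417/133170 2355983/266340 1395269/266340; 408971/133170 1395269/266340 858047/266340]

x̄ = F·x = [2, -4, -9]
P̄ = F·P·Fᵀ + Q = [26 -6 -36; -6 36 13; -36 13 76]
y = z − H·x̄ = [21, -10]
S = H·P̄·Hᵀ + R = [697 -310; -310 520]
K = P̄·Hᵀ·S⁻¹ = [-2635/13317 -5977/133170; 4487/26634 68237/266340; 8021/26634 -12109/266340]
x' = x̄ + K·y = [-988/579, -1751/579, -1286/579]
P' = (I − K·H)·P̄ = [211073/66585 686417/133170 408971/133170; 686417/133170 2355983/266340 1395269/266340; 408971/133170 1395269/266340 858047/266340]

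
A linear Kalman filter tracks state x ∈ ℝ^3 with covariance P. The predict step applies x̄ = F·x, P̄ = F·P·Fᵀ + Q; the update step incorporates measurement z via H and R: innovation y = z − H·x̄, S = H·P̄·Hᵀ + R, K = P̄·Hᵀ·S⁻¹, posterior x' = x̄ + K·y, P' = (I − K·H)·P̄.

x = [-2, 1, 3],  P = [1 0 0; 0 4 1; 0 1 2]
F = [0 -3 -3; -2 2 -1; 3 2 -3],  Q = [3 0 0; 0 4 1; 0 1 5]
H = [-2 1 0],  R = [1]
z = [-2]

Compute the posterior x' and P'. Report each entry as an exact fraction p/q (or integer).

x̄ = F·x = [-12, 3, -13]
P̄ = F·P·Fᵀ + Q = [75 -21 -3; -21 22 9; -3 9 36]
y = z − H·x̄ = [-29]
S = H·P̄·Hᵀ + R = [407]
K = P̄·Hᵀ·S⁻¹ = [-171/407; 64/407; 15/407]
x' = x̄ + K·y = [75/407, -635/407, -5726/407]
P' = (I − K·H)·P̄ = [1284/407 2397/407 1344/407; 2397/407 4858/407 2703/407; 1344/407 2703/407 14427/407]

x' = [75/407, -635/407, -5726/407]
P' = [1284/407 2397/407 1344/407; 2397/407 4858/407 2703/407; 1344/407 2703/407 14427/407]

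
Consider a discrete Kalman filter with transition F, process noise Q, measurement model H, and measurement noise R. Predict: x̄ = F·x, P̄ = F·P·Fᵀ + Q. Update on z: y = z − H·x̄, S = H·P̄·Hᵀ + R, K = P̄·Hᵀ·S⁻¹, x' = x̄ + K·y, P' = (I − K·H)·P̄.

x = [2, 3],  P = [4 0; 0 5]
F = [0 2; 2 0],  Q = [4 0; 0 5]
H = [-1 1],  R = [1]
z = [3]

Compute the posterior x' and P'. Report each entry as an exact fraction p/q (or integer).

x̄ = F·x = [6, 4]
P̄ = F·P·Fᵀ + Q = [24 0; 0 21]
y = z − H·x̄ = [5]
S = H·P̄·Hᵀ + R = [46]
K = P̄·Hᵀ·S⁻¹ = [-12/23; 21/46]
x' = x̄ + K·y = [78/23, 289/46]
P' = (I − K·H)·P̄ = [264/23 252/23; 252/23 525/46]

x' = [78/23, 289/46]
P' = [264/23 252/23; 252/23 525/46]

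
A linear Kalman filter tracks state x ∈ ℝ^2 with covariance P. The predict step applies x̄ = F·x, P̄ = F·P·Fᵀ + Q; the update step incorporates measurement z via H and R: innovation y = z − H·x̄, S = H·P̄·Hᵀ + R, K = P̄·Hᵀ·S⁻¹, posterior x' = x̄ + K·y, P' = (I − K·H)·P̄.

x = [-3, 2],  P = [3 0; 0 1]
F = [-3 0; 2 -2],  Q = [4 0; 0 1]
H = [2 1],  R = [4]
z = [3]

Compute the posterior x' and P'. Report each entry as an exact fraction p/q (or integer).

x̄ = F·x = [9, -10]
P̄ = F·P·Fᵀ + Q = [31 -18; -18 17]
y = z − H·x̄ = [-5]
S = H·P̄·Hᵀ + R = [73]
K = P̄·Hᵀ·S⁻¹ = [44/73; -19/73]
x' = x̄ + K·y = [437/73, -635/73]
P' = (I − K·H)·P̄ = [327/73 -478/73; -478/73 880/73]

x' = [437/73, -635/73]
P' = [327/73 -478/73; -478/73 880/73]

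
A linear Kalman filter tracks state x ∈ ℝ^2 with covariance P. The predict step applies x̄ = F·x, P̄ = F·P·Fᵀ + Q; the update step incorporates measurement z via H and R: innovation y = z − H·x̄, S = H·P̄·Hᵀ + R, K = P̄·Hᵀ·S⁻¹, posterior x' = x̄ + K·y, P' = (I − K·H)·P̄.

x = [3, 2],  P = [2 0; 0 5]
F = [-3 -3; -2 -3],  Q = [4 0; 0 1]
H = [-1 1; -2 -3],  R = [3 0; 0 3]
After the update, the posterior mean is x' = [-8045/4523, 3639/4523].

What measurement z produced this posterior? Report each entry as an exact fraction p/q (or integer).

x̄ = F·x = [-15, -12]
P̄ = F·P·Fᵀ + Q = [67 57; 57 54]
S = H·P̄·Hᵀ + R = [10 29; 29 1441]
K = P̄·Hᵀ·S⁻¹ = [-1855/4523 -920/4523; 1227/4523 -891/4523]
x' − x̄ = [59800/4523, 57915/4523] = K·y
y = (KᵀK)⁻¹·Kᵀ·(x' − x̄) = [0, -65]
z = y + H·x̄ = [0, -65] + [3, 66] = [3, 1]

z = [3, 1]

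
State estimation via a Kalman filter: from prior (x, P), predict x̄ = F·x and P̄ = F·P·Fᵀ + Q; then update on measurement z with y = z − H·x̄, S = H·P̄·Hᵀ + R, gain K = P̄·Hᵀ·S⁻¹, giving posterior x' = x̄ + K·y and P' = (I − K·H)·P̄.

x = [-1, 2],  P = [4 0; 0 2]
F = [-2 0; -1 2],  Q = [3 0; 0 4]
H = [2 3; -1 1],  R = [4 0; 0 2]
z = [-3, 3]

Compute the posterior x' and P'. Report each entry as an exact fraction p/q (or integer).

x̄ = F·x = [2, 5]
P̄ = F·P·Fᵀ + Q = [19 8; 8 16]
y = z − H·x̄ = [-22, 0]
S = H·P̄·Hᵀ + R = [320 2; 2 21]
K = P̄·Hᵀ·S⁻¹ = [331/1679 -911/1679; 332/1679 608/1679]
x' = x̄ + K·y = [-3924/1679, 1091/1679]
P' = (I − K·H)·P̄ = [1358/1679 -464/1679; -464/1679 752/1679]

x' = [-3924/1679, 1091/1679]
P' = [1358/1679 -464/1679; -464/1679 752/1679]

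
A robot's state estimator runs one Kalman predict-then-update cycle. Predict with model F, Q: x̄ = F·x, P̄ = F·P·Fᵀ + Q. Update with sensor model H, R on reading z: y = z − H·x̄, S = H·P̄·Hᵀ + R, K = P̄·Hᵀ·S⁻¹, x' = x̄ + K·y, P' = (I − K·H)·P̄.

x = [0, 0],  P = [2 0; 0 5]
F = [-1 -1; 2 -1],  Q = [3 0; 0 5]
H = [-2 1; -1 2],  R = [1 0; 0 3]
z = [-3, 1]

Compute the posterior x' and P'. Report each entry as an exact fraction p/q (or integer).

x̄ = F·x = [0, 0]
P̄ = F·P·Fᵀ + Q = [10 1; 1 18]
y = z − H·x̄ = [-3, 1]
S = H·P̄·Hᵀ + R = [55 51; 51 81]
K = P̄·Hᵀ·S⁻¹ = [-377/618 529/1854; -163/618 1109/1854]
x' = x̄ + K·y = [1961/927, 1288/927]
P' = (I − K·H)·P̄ = [1283/1854 1435/1854; 1435/1854 2381/1854]

x' = [1961/927, 1288/927]
P' = [1283/1854 1435/1854; 1435/1854 2381/1854]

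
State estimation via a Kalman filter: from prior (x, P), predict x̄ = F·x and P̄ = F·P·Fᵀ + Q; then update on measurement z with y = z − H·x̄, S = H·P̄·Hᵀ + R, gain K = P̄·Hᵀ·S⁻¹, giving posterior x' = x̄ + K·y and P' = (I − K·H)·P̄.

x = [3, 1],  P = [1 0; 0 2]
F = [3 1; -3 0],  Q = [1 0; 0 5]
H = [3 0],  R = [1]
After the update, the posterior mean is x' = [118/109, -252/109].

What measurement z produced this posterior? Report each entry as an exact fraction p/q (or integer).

x̄ = F·x = [10, -9]
P̄ = F·P·Fᵀ + Q = [12 -9; -9 14]
S = H·P̄·Hᵀ + R = [109]
K = P̄·Hᵀ·S⁻¹ = [36/109; -27/109]
x' − x̄ = [-972/109, 729/109] = K·y
y = (KᵀK)⁻¹·Kᵀ·(x' − x̄) = [-27]
z = y + H·x̄ = [-27] + [30] = [3]

z = [3]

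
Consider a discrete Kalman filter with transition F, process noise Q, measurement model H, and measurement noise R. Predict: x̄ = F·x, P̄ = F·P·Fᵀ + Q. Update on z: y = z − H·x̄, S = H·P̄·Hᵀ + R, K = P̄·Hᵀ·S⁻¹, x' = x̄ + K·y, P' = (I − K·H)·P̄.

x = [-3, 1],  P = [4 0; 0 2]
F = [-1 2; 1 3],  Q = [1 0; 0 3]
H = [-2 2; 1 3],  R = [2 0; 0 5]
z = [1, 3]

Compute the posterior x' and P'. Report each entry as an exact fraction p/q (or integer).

x' = [5338/8863, 8077/8863]
P' = [5024/8863 1867/8863; 1867/8863 2996/8863]

x̄ = F·x = [5, 0]
P̄ = F·P·Fᵀ + Q = [13 8; 8 25]
y = z − H·x̄ = [11, -2]
S = H·P̄·Hᵀ + R = [90 92; 92 291]
K = P̄·Hᵀ·S⁻¹ = [-3157/8863 2125/8863; 1129/8863 2171/8863]
x' = x̄ + K·y = [5338/8863, 8077/8863]
P' = (I − K·H)·P̄ = [5024/8863 1867/8863; 1867/8863 2996/8863]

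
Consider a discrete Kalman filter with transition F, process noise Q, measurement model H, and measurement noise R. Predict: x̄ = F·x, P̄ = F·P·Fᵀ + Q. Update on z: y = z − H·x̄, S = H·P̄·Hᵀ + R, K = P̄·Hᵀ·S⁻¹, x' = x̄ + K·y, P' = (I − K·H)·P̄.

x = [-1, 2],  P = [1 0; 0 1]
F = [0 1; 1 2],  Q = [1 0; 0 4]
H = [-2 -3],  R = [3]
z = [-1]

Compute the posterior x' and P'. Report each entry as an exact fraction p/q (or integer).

x' = [28/29, -6/29]
P' = [33/29 -39/58; -39/58 83/116]

x̄ = F·x = [2, 3]
P̄ = F·P·Fᵀ + Q = [2 2; 2 9]
y = z − H·x̄ = [12]
S = H·P̄·Hᵀ + R = [116]
K = P̄·Hᵀ·S⁻¹ = [-5/58; -31/116]
x' = x̄ + K·y = [28/29, -6/29]
P' = (I − K·H)·P̄ = [33/29 -39/58; -39/58 83/116]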